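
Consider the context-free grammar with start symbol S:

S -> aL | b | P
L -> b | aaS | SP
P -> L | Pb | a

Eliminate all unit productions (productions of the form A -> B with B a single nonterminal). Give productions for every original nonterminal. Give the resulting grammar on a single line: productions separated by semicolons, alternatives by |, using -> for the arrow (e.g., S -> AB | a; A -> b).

Unit productions: P->L, S->P.
Unit pairs (A ⇒* B via units): (P,L), (S,L), (S,P).
S: inherits non-unit rules of {L, P, S} → Pb | SP | a | aL | aaS | b.
L: inherits non-unit rules of {L} → SP | aaS | b.
P: inherits non-unit rules of {L, P} → Pb | SP | a | aaS | b.

S -> a | b | Pb | SP | aL | aaS; L -> b | SP | aaS; P -> a | b | Pb | SP | aaS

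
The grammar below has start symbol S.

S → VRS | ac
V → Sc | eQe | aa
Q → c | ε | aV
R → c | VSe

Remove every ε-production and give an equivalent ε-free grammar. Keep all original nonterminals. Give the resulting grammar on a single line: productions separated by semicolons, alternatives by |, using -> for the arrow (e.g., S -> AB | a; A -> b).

S -> ac | VRS; Q -> c | aV; R -> c | VSe; V -> Sc | aa | ee | eQe

Nullable set: {Q}.
Drop Q -> ε.
V -> eQe: Q nullable, giving eQe | ee.
Unchanged (no nullable symbols): S -> VRS; S -> ac; Q -> aV; Q -> c; R -> VSe; R -> c; V -> Sc; V -> aa.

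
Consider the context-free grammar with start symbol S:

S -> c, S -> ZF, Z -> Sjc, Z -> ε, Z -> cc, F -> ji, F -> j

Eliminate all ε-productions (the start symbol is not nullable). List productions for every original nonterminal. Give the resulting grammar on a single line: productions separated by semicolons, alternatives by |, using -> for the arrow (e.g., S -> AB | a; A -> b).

S -> F | c | ZF; F -> j | ji; Z -> cc | Sjc

Nullable set: {Z}.
S -> ZF: Z nullable, giving F | ZF.
Drop Z -> ε.
Unchanged (no nullable symbols): S -> c; F -> j; F -> ji; Z -> Sjc; Z -> cc.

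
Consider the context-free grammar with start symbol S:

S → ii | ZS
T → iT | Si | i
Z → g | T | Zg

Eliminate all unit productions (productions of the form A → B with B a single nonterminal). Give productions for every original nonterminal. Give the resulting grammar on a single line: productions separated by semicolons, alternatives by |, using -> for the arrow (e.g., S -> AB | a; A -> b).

S -> ZS | ii; T -> i | Si | iT; Z -> g | i | Si | Zg | iT

Unit productions: Z->T.
Unit pairs (A ⇒* B via units): (Z,T).
S: inherits non-unit rules of {S} → ZS | ii.
T: inherits non-unit rules of {T} → Si | i | iT.
Z: inherits non-unit rules of {T, Z} → Si | Zg | g | i | iT.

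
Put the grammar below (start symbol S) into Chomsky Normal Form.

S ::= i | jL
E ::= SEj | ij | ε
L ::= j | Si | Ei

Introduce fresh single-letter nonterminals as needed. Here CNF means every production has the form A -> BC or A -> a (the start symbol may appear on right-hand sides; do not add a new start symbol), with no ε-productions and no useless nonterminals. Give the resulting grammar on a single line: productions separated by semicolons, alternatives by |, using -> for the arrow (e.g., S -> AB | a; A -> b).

S -> i | AL; A -> j; B -> i; C -> EA; E -> BA | SA | SC; L -> i | j | EB | SB

Nullable: {E}; after ε-elimination: S -> i | jL; E -> Sj | ij | SEj; L -> i | j | Ei | Si.
No unit productions to eliminate.
TERM: introduce B -> i, A -> j and substitute in every rule of length ≥2.
BIN: E -> SEA becomes E -> SC, C -> EA.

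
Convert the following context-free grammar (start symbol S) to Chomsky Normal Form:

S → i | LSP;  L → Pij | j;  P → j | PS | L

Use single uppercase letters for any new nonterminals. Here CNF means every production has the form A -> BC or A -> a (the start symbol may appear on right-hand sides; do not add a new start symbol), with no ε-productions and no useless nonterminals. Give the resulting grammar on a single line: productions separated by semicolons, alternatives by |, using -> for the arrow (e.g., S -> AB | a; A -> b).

No ε-productions.
After unit-elimination: S -> i | LSP; L -> j | Pij; P -> j | PS | Pij.
TERM: introduce A -> i, B -> j and substitute in every rule of length ≥2.
BIN: L -> PAB becomes L -> PC, C -> AB; P -> PAB becomes P -> PD, D -> AB; S -> LSP becomes S -> LE, E -> SP.

S -> i | LE; A -> i; B -> j; C -> AB; D -> AB; E -> SP; L -> j | PC; P -> j | PD | PS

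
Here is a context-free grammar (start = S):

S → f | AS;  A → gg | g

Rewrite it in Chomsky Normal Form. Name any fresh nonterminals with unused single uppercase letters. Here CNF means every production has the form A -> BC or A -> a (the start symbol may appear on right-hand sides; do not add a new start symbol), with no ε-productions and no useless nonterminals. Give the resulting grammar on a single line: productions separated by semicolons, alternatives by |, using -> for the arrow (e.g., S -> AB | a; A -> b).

No ε-productions.
No unit productions to eliminate.
TERM: introduce B -> g and substitute in every rule of length ≥2.

S -> f | AS; A -> g | BB; B -> g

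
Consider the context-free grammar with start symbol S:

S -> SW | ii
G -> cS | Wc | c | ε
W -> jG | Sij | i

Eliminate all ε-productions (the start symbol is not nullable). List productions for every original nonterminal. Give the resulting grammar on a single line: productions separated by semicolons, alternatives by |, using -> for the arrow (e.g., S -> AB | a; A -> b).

S -> SW | ii; G -> c | Wc | cS; W -> i | j | jG | Sij

Nullable set: {G}.
Drop G -> ε.
W -> jG: G nullable, giving j | jG.
Unchanged (no nullable symbols): S -> SW; S -> ii; G -> Wc; G -> c; G -> cS; W -> Sij; W -> i.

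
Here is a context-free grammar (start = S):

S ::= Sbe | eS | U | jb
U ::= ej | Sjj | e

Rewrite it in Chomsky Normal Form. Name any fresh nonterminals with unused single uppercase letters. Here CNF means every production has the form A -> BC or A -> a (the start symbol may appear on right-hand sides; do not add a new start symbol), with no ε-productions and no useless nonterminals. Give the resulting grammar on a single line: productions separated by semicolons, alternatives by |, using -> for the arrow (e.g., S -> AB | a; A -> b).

No ε-productions.
After unit-elimination: S -> e | eS | ej | jb | Sbe | Sjj; U -> e | ej | Sjj.
TERM: introduce A -> b, B -> e, C -> j and substitute in every rule of length ≥2.
BIN: S -> SAB becomes S -> SD, D -> AB; S -> SCC becomes S -> SE, E -> CC; U -> SCC becomes U -> SF, F -> CC.
Drop unreachable/unproductive: U.

S -> e | BC | BS | CA | SD | SE; A -> b; B -> e; C -> j; D -> AB; E -> CC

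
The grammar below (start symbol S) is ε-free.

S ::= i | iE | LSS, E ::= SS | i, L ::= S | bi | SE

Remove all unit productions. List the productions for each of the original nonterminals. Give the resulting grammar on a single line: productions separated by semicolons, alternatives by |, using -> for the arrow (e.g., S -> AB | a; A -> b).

Unit productions: L->S.
Unit pairs (A ⇒* B via units): (L,S).
S: inherits non-unit rules of {S} → LSS | i | iE.
E: inherits non-unit rules of {E} → SS | i.
L: inherits non-unit rules of {L, S} → LSS | SE | bi | i | iE.

S -> i | iE | LSS; E -> i | SS; L -> i | SE | bi | iE | LSS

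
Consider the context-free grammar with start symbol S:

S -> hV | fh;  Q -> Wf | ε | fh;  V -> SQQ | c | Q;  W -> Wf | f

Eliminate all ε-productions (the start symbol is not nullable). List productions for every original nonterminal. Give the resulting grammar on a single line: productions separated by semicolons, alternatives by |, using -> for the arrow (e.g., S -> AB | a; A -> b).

S -> h | fh | hV; Q -> Wf | fh; V -> Q | S | c | SQ | SQQ; W -> f | Wf

Nullable set: {Q, V}.
S -> hV: V nullable, giving h | hV.
Drop Q -> ε.
V -> Q: Q nullable, giving Q.
V -> SQQ: Q, Q nullable, giving S | SQ | SQQ.
Unchanged (no nullable symbols): S -> fh; Q -> Wf; Q -> fh; V -> c; W -> Wf; W -> f.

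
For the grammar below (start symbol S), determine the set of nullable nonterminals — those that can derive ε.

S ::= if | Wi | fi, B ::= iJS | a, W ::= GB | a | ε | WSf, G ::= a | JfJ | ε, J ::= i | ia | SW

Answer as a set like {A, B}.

{G, W}

Directly nullable (have an ε-rule): {G, W}.
Not nullable: B, J, S — each has a terminal in every rule's right-hand side or depends on a non-nullable symbol.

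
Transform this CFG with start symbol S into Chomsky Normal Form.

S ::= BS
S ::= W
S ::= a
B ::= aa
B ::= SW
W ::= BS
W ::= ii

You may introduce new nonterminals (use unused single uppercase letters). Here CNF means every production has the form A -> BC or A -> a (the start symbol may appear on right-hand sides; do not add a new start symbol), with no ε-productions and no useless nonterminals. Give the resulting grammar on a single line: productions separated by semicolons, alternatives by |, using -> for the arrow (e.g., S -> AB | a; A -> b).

S -> a | BS | CC; A -> a; B -> AA | SW; C -> i; W -> BS | CC

No ε-productions.
After unit-elimination: S -> a | BS | ii; B -> SW | aa; W -> BS | ii.
TERM: introduce A -> a, C -> i and substitute in every rule of length ≥2.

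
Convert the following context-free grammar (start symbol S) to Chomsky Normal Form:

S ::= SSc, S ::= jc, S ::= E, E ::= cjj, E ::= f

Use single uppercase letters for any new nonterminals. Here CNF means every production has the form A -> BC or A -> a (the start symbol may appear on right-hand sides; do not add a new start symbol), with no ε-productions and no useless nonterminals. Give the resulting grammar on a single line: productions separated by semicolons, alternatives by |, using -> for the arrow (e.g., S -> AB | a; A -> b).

S -> f | AD | BA | SF; A -> c; B -> j; D -> BB; F -> SA

No ε-productions.
After unit-elimination: S -> f | jc | SSc | cjj; E -> f | cjj.
TERM: introduce A -> c, B -> j and substitute in every rule of length ≥2.
BIN: E -> ABB becomes E -> AC, C -> BB; S -> ABB becomes S -> AD, D -> BB; S -> SSA becomes S -> SF, F -> SA.
Drop unreachable/unproductive: E.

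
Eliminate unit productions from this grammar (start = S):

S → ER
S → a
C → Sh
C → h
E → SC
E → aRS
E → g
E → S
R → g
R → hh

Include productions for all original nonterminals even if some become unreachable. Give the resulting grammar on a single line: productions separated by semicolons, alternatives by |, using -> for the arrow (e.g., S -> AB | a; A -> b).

S -> a | ER; C -> h | Sh; E -> a | g | ER | SC | aRS; R -> g | hh

Unit productions: E->S.
Unit pairs (A ⇒* B via units): (E,S).
S: inherits non-unit rules of {S} → ER | a.
C: inherits non-unit rules of {C} → Sh | h.
E: inherits non-unit rules of {E, S} → ER | SC | a | aRS | g.
R: inherits non-unit rules of {R} → g | hh.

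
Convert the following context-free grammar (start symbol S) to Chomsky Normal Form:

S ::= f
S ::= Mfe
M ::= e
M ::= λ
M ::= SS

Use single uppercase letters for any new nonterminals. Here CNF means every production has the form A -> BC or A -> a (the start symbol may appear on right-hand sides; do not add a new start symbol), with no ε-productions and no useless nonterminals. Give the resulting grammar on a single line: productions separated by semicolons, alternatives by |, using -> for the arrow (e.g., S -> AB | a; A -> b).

Nullable: {M}; after ε-elimination: S -> f | fe | Mfe; M -> e | SS.
No unit productions to eliminate.
TERM: introduce B -> e, A -> f and substitute in every rule of length ≥2.
BIN: S -> MAB becomes S -> MC, C -> AB.

S -> f | AB | MC; A -> f; B -> e; C -> AB; M -> e | SS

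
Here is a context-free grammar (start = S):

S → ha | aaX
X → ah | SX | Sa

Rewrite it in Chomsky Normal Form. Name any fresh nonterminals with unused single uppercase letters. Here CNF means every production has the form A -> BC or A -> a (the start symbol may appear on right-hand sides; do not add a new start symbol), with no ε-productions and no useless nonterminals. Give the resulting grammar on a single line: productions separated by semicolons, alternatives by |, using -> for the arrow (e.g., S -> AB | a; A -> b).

No ε-productions.
No unit productions to eliminate.
TERM: introduce A -> a, B -> h and substitute in every rule of length ≥2.
BIN: S -> AAX becomes S -> AC, C -> AX.

S -> AC | BA; A -> a; B -> h; C -> AX; X -> AB | SA | SX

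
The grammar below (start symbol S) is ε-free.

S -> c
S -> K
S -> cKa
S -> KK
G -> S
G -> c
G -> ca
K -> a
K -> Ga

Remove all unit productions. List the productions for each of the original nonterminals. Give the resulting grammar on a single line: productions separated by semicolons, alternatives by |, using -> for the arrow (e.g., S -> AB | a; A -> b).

Unit productions: G->S, S->K.
Unit pairs (A ⇒* B via units): (G,K), (G,S), (S,K).
S: inherits non-unit rules of {K, S} → Ga | KK | a | c | cKa.
G: inherits non-unit rules of {G, K, S} → Ga | KK | a | c | cKa | ca.
K: inherits non-unit rules of {K} → Ga | a.

S -> a | c | Ga | KK | cKa; G -> a | c | Ga | KK | ca | cKa; K -> a | Ga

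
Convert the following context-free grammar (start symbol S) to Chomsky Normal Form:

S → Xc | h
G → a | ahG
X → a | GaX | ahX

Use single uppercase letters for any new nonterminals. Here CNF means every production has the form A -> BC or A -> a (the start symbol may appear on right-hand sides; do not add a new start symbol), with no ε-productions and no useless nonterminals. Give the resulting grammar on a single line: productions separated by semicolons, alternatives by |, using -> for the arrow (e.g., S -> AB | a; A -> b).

No ε-productions.
No unit productions to eliminate.
TERM: introduce A -> a, C -> c, B -> h and substitute in every rule of length ≥2.
BIN: G -> ABG becomes G -> AD, D -> BG; X -> ABX becomes X -> AE, E -> BX; X -> GAX becomes X -> GF, F -> AX.

S -> h | XC; A -> a; B -> h; C -> c; D -> BG; E -> BX; F -> AX; G -> a | AD; X -> a | AE | GF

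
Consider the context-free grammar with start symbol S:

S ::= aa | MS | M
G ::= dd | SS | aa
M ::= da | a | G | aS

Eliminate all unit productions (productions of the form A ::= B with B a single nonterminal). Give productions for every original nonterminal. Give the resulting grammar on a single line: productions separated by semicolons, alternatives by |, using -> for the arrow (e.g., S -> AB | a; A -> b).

Unit productions: M->G, S->M.
Unit pairs (A ⇒* B via units): (M,G), (S,G), (S,M).
S: inherits non-unit rules of {G, M, S} → MS | SS | a | aS | aa | da | dd.
G: inherits non-unit rules of {G} → SS | aa | dd.
M: inherits non-unit rules of {G, M} → SS | a | aS | aa | da | dd.

S -> a | MS | SS | aS | aa | da | dd; G -> SS | aa | dd; M -> a | SS | aS | aa | da | dd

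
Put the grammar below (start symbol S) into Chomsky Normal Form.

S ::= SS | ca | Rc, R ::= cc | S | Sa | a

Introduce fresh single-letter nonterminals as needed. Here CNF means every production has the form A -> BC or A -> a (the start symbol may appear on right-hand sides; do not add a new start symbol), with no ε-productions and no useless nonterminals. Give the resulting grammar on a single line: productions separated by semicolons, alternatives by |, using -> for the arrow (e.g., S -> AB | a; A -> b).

No ε-productions.
After unit-elimination: S -> Rc | SS | ca; R -> a | Rc | SS | Sa | ca | cc.
TERM: introduce B -> a, A -> c and substitute in every rule of length ≥2.

S -> AB | RA | SS; A -> c; B -> a; R -> a | AA | AB | RA | SB | SS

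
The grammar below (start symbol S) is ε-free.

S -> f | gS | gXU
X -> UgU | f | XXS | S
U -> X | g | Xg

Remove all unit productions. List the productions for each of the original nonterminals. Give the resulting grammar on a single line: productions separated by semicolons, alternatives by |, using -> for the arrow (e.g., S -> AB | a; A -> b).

S -> f | gS | gXU; U -> f | g | Xg | gS | UgU | XXS | gXU; X -> f | gS | UgU | XXS | gXU

Unit productions: U->X, X->S.
Unit pairs (A ⇒* B via units): (U,S), (U,X), (X,S).
S: inherits non-unit rules of {S} → f | gS | gXU.
U: inherits non-unit rules of {S, U, X} → UgU | XXS | Xg | f | g | gS | gXU.
X: inherits non-unit rules of {S, X} → UgU | XXS | f | gS | gXU.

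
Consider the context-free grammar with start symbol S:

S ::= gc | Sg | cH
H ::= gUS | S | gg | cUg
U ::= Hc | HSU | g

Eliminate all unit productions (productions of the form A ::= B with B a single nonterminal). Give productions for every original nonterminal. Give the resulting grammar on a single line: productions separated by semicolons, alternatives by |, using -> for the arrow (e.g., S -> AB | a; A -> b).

S -> Sg | cH | gc; H -> Sg | cH | gc | gg | cUg | gUS; U -> g | Hc | HSU

Unit productions: H->S.
Unit pairs (A ⇒* B via units): (H,S).
S: inherits non-unit rules of {S} → Sg | cH | gc.
H: inherits non-unit rules of {H, S} → Sg | cH | cUg | gUS | gc | gg.
U: inherits non-unit rules of {U} → HSU | Hc | g.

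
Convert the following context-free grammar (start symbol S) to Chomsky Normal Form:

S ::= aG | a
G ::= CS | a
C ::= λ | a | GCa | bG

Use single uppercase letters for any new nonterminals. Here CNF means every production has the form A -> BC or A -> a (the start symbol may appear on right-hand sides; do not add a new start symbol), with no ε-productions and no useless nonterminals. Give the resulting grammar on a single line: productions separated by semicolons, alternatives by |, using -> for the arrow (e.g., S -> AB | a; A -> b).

S -> a | AG; A -> a; B -> b; C -> a | BG | GA | GD; D -> CA; G -> a | AG | CS

Nullable: {C}; after ε-elimination: S -> a | aG; C -> a | Ga | bG | GCa; G -> S | a | CS.
After unit-elimination: S -> a | aG; C -> a | Ga | bG | GCa; G -> a | CS | aG.
TERM: introduce A -> a, B -> b and substitute in every rule of length ≥2.
BIN: C -> GCA becomes C -> GD, D -> CA.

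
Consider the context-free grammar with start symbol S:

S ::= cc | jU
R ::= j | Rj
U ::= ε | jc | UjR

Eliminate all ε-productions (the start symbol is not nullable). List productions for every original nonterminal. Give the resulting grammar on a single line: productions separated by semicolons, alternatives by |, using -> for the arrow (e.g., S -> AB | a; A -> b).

S -> j | cc | jU; R -> j | Rj; U -> jR | jc | UjR

Nullable set: {U}.
S -> jU: U nullable, giving j | jU.
Drop U -> ε.
U -> UjR: U nullable, giving UjR | jR.
Unchanged (no nullable symbols): S -> cc; R -> Rj; R -> j; U -> jc.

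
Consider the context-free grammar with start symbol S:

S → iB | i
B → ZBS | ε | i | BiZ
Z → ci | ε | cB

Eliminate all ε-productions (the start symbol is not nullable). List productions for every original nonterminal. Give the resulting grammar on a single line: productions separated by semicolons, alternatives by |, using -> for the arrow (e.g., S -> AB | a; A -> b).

Nullable set: {B, Z}.
S -> iB: B nullable, giving i | iB.
Drop B -> ε.
B -> BiZ: B, Z nullable, giving Bi | BiZ | i | iZ.
B -> ZBS: Z, B nullable, giving BS | S | ZBS | ZS.
Drop Z -> ε.
Z -> cB: B nullable, giving c | cB.
Unchanged (no nullable symbols): S -> i; B -> i; Z -> ci.

S -> i | iB; B -> S | i | BS | Bi | ZS | iZ | BiZ | ZBS; Z -> c | cB | ci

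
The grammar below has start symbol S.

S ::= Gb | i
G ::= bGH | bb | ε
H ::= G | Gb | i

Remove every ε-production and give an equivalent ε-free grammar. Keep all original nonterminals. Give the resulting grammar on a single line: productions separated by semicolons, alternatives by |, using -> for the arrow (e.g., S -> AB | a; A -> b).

S -> b | i | Gb; G -> b | bG | bH | bb | bGH; H -> G | b | i | Gb

Nullable set: {G, H}.
S -> Gb: G nullable, giving Gb | b.
Drop G -> ε.
G -> bGH: G, H nullable, giving b | bG | bGH | bH.
H -> G: G nullable, giving G.
H -> Gb: G nullable, giving Gb | b.
Unchanged (no nullable symbols): S -> i; G -> bb; H -> i.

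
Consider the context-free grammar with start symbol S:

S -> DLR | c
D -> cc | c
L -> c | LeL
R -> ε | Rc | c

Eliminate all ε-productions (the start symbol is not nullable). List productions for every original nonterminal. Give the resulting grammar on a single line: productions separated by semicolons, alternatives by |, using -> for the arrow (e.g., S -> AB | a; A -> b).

S -> c | DL | DLR; D -> c | cc; L -> c | LeL; R -> c | Rc

Nullable set: {R}.
S -> DLR: R nullable, giving DL | DLR.
Drop R -> ε.
R -> Rc: R nullable, giving Rc | c.
Unchanged (no nullable symbols): S -> c; D -> c; D -> cc; L -> LeL; L -> c; R -> c.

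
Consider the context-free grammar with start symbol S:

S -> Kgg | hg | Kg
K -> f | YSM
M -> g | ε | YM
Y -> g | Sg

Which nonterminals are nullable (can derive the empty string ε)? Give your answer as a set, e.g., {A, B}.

Directly nullable (have an ε-rule): {M}.
Not nullable: K, S, Y — each has a terminal in every rule's right-hand side or depends on a non-nullable symbol.

{M}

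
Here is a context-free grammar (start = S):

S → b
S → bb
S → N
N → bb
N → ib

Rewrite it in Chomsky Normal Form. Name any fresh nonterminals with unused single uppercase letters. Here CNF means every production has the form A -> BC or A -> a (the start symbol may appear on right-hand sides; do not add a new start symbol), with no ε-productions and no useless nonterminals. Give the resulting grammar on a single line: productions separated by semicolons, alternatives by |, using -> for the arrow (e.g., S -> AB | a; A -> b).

S -> b | AA | BA; A -> b; B -> i

No ε-productions.
After unit-elimination: S -> b | bb | ib; N -> bb | ib.
TERM: introduce A -> b, B -> i and substitute in every rule of length ≥2.
Drop unreachable/unproductive: N.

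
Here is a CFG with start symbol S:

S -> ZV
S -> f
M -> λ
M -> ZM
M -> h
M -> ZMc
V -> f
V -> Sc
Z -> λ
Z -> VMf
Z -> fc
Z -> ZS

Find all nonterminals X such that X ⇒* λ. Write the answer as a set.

{M, Z}

Directly nullable (have an ε-rule): {M, Z}.
Not nullable: S, V — each has a terminal in every rule's right-hand side or depends on a non-nullable symbol.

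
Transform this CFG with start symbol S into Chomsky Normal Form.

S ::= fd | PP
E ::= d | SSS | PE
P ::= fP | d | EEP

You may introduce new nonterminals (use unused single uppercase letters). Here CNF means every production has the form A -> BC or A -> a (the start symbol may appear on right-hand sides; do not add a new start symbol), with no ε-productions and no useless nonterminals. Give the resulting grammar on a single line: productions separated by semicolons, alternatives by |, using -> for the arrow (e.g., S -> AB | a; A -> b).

S -> AB | PP; A -> f; B -> d; C -> SS; D -> EP; E -> d | PE | SC; P -> d | AP | ED

No ε-productions.
No unit productions to eliminate.
TERM: introduce B -> d, A -> f and substitute in every rule of length ≥2.
BIN: E -> SSS becomes E -> SC, C -> SS; P -> EEP becomes P -> ED, D -> EP.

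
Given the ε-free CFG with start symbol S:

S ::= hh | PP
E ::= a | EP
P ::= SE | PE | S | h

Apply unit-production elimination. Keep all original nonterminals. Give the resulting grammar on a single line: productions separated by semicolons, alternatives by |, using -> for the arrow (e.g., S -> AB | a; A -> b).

Unit productions: P->S.
Unit pairs (A ⇒* B via units): (P,S).
S: inherits non-unit rules of {S} → PP | hh.
E: inherits non-unit rules of {E} → EP | a.
P: inherits non-unit rules of {P, S} → PE | PP | SE | h | hh.

S -> PP | hh; E -> a | EP; P -> h | PE | PP | SE | hh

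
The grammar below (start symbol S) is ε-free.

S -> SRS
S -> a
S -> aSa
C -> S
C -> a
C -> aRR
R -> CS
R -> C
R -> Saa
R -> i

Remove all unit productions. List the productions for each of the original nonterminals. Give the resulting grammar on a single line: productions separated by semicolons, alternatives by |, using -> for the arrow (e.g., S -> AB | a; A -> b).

Unit productions: C->S, R->C.
Unit pairs (A ⇒* B via units): (C,S), (R,C), (R,S).
S: inherits non-unit rules of {S} → SRS | a | aSa.
C: inherits non-unit rules of {C, S} → SRS | a | aRR | aSa.
R: inherits non-unit rules of {C, R, S} → CS | SRS | Saa | a | aRR | aSa | i.

S -> a | SRS | aSa; C -> a | SRS | aRR | aSa; R -> a | i | CS | SRS | Saa | aRR | aSa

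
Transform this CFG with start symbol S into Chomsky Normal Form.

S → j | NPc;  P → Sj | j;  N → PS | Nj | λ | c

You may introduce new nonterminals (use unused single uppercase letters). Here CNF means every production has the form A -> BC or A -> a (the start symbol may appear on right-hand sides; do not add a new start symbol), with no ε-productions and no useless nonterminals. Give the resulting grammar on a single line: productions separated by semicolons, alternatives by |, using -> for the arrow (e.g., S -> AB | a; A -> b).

S -> j | NC | PB; A -> j; B -> c; C -> PB; N -> c | j | NA | PS; P -> j | SA

Nullable: {N}; after ε-elimination: S -> j | Pc | NPc; N -> c | j | Nj | PS; P -> j | Sj.
No unit productions to eliminate.
TERM: introduce B -> c, A -> j and substitute in every rule of length ≥2.
BIN: S -> NPB becomes S -> NC, C -> PB.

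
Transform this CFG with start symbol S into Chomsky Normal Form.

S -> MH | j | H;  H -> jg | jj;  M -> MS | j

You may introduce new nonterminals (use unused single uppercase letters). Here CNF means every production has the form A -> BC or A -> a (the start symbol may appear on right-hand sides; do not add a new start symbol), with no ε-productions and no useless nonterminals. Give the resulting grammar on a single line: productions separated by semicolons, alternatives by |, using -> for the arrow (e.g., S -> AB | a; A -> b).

No ε-productions.
After unit-elimination: S -> j | MH | jg | jj; H -> jg | jj; M -> j | MS.
TERM: introduce B -> g, A -> j and substitute in every rule of length ≥2.

S -> j | AA | AB | MH; A -> j; B -> g; H -> AA | AB; M -> j | MS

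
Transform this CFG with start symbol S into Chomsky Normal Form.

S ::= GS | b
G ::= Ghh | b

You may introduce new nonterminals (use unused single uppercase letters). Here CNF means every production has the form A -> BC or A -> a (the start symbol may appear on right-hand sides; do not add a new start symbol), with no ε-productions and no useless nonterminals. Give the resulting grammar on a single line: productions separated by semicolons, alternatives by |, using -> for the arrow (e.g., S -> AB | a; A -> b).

No ε-productions.
No unit productions to eliminate.
TERM: introduce A -> h and substitute in every rule of length ≥2.
BIN: G -> GAA becomes G -> GB, B -> AA.

S -> b | GS; A -> h; B -> AA; G -> b | GB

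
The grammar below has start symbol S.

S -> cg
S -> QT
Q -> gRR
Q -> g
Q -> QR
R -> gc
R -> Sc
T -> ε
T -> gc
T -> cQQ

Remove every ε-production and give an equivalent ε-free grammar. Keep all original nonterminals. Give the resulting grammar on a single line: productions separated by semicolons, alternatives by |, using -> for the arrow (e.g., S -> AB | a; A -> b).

S -> Q | QT | cg; Q -> g | QR | gRR; R -> Sc | gc; T -> gc | cQQ

Nullable set: {T}.
S -> QT: T nullable, giving Q | QT.
Drop T -> ε.
Unchanged (no nullable symbols): S -> cg; Q -> QR; Q -> g; Q -> gRR; R -> Sc; R -> gc; T -> cQQ; T -> gc.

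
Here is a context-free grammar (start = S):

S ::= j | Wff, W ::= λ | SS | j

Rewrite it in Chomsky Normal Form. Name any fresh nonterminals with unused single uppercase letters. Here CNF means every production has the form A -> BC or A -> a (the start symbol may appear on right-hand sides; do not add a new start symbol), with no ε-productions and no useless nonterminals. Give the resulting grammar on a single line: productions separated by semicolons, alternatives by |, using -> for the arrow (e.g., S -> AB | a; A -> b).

S -> j | AA | WB; A -> f; B -> AA; W -> j | SS

Nullable: {W}; after ε-elimination: S -> j | ff | Wff; W -> j | SS.
No unit productions to eliminate.
TERM: introduce A -> f and substitute in every rule of length ≥2.
BIN: S -> WAA becomes S -> WB, B -> AA.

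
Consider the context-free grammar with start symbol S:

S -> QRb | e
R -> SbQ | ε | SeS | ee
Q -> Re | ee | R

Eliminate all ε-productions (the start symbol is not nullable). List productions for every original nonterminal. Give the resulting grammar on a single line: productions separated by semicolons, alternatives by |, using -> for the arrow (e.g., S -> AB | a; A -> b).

S -> b | e | Qb | Rb | QRb; Q -> R | e | Re | ee; R -> Sb | ee | SbQ | SeS

Nullable set: {Q, R}.
S -> QRb: Q, R nullable, giving QRb | Qb | Rb | b.
Q -> R: R nullable, giving R.
Q -> Re: R nullable, giving Re | e.
Drop R -> ε.
R -> SbQ: Q nullable, giving Sb | SbQ.
Unchanged (no nullable symbols): S -> e; Q -> ee; R -> SeS; R -> ee.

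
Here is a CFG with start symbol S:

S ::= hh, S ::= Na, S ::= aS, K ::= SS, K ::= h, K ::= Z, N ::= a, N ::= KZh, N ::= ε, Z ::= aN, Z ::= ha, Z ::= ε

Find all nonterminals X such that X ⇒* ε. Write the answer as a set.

{K, N, Z}

Directly nullable (have an ε-rule): {N, Z}.
K is nullable via K -> Z (every symbol on the right is already known nullable).
Not nullable: S — each has a terminal in every rule's right-hand side or depends on a non-nullable symbol.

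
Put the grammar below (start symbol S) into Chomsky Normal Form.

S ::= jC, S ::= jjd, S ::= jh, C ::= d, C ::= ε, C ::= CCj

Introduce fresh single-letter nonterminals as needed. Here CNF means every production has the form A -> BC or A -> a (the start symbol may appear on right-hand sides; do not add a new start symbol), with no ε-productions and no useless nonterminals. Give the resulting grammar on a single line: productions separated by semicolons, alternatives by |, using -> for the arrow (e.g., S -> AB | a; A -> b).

S -> j | AB | AC | AF; A -> j; B -> h; C -> d | j | CA | CE; D -> d; E -> CA; F -> AD

Nullable: {C}; after ε-elimination: S -> j | jC | jh | jjd; C -> d | j | Cj | CCj.
No unit productions to eliminate.
TERM: introduce D -> d, B -> h, A -> j and substitute in every rule of length ≥2.
BIN: C -> CCA becomes C -> CE, E -> CA; S -> AAD becomes S -> AF, F -> AD.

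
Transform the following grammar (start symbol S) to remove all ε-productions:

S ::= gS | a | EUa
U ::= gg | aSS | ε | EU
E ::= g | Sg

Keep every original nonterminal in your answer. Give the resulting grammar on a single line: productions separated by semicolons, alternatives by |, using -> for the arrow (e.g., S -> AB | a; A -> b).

Nullable set: {U}.
S -> EUa: U nullable, giving EUa | Ea.
Drop U -> ε.
U -> EU: U nullable, giving E | EU.
Unchanged (no nullable symbols): S -> a; S -> gS; E -> Sg; E -> g; U -> aSS; U -> gg.

S -> a | Ea | gS | EUa; E -> g | Sg; U -> E | EU | gg | aSS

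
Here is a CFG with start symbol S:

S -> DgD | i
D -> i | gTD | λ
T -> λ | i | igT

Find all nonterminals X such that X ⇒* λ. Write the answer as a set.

{D, T}

Directly nullable (have an ε-rule): {D, T}.
Not nullable: S — each has a terminal in every rule's right-hand side or depends on a non-nullable symbol.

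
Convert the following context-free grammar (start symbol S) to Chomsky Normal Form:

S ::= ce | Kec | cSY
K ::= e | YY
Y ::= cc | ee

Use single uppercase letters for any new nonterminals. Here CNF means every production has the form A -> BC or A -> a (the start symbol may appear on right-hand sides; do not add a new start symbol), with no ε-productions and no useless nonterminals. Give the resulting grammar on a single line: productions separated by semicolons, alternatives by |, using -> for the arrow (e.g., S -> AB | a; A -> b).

S -> BA | BC | KD; A -> e; B -> c; C -> SY; D -> AB; K -> e | YY; Y -> AA | BB

No ε-productions.
No unit productions to eliminate.
TERM: introduce B -> c, A -> e and substitute in every rule of length ≥2.
BIN: S -> BSY becomes S -> BC, C -> SY; S -> KAB becomes S -> KD, D -> AB.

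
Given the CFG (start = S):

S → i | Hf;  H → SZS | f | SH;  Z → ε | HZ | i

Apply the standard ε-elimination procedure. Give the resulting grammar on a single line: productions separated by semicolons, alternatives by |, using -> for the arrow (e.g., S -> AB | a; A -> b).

Nullable set: {Z}.
H -> SZS: Z nullable, giving SS | SZS.
Drop Z -> ε.
Z -> HZ: Z nullable, giving H | HZ.
Unchanged (no nullable symbols): S -> Hf; S -> i; H -> SH; H -> f; Z -> i.

S -> i | Hf; H -> f | SH | SS | SZS; Z -> H | i | HZ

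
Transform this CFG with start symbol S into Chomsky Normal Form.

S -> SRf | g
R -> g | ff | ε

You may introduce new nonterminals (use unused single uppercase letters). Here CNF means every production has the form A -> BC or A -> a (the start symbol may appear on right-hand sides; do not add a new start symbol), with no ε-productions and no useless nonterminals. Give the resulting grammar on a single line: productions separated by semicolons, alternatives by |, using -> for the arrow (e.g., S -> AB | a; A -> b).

Nullable: {R}; after ε-elimination: S -> g | Sf | SRf; R -> g | ff.
No unit productions to eliminate.
TERM: introduce A -> f and substitute in every rule of length ≥2.
BIN: S -> SRA becomes S -> SB, B -> RA.

S -> g | SA | SB; A -> f; B -> RA; R -> g | AA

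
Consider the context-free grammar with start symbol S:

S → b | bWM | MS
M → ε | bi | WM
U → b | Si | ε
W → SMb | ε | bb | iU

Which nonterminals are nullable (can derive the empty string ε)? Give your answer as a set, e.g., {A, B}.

{M, U, W}

Directly nullable (have an ε-rule): {M, U, W}.
Not nullable: S — each has a terminal in every rule's right-hand side or depends on a non-nullable symbol.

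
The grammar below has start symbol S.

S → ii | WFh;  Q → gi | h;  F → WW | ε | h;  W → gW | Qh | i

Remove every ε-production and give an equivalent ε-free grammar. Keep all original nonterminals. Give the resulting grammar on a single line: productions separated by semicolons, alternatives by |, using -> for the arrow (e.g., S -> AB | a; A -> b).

Nullable set: {F}.
S -> WFh: F nullable, giving WFh | Wh.
Drop F -> ε.
Unchanged (no nullable symbols): S -> ii; F -> WW; F -> h; Q -> gi; Q -> h; W -> Qh; W -> gW; W -> i.

S -> Wh | ii | WFh; F -> h | WW; Q -> h | gi; W -> i | Qh | gW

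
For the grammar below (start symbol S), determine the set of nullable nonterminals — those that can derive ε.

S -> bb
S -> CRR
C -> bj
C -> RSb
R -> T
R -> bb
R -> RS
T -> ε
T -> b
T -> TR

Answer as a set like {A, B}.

{R, T}

Directly nullable (have an ε-rule): {T}.
R is nullable via R -> T (every symbol on the right is already known nullable).
Not nullable: C, S — each has a terminal in every rule's right-hand side or depends on a non-nullable symbol.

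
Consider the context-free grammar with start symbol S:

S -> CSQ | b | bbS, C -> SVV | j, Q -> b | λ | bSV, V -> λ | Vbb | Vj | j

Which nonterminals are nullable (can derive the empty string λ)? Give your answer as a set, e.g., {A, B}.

{Q, V}

Directly nullable (have an ε-rule): {Q, V}.
Not nullable: C, S — each has a terminal in every rule's right-hand side or depends on a non-nullable symbol.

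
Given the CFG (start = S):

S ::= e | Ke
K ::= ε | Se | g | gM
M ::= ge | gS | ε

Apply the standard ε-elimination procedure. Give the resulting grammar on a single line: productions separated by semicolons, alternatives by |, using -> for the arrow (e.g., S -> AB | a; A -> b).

Nullable set: {K, M}.
S -> Ke: K nullable, giving Ke | e.
Drop K -> ε.
K -> gM: M nullable, giving g | gM.
Drop M -> ε.
Unchanged (no nullable symbols): S -> e; K -> Se; K -> g; M -> gS; M -> ge.

S -> e | Ke; K -> g | Se | gM; M -> gS | ge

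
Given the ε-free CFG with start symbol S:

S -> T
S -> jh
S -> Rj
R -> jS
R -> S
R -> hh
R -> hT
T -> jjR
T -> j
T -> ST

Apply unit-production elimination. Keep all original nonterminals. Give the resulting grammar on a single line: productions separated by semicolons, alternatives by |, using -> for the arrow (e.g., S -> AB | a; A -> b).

S -> j | Rj | ST | jh | jjR; R -> j | Rj | ST | hT | hh | jS | jh | jjR; T -> j | ST | jjR

Unit productions: R->S, S->T.
Unit pairs (A ⇒* B via units): (R,S), (R,T), (S,T).
S: inherits non-unit rules of {S, T} → Rj | ST | j | jh | jjR.
R: inherits non-unit rules of {R, S, T} → Rj | ST | hT | hh | j | jS | jh | jjR.
T: inherits non-unit rules of {T} → ST | j | jjR.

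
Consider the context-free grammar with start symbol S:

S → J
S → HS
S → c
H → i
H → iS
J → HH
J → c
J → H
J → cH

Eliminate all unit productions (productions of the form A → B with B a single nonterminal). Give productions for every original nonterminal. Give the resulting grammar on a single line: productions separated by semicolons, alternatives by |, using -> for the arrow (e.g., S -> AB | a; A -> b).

Unit productions: J->H, S->J.
Unit pairs (A ⇒* B via units): (J,H), (S,H), (S,J).
S: inherits non-unit rules of {H, J, S} → HH | HS | c | cH | i | iS.
H: inherits non-unit rules of {H} → i | iS.
J: inherits non-unit rules of {H, J} → HH | c | cH | i | iS.

S -> c | i | HH | HS | cH | iS; H -> i | iS; J -> c | i | HH | cH | iS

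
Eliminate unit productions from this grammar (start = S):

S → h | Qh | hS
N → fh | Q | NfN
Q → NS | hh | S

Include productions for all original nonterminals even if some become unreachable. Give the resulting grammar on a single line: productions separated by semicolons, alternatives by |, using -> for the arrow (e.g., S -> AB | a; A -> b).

S -> h | Qh | hS; N -> h | NS | Qh | fh | hS | hh | NfN; Q -> h | NS | Qh | hS | hh

Unit productions: N->Q, Q->S.
Unit pairs (A ⇒* B via units): (N,Q), (N,S), (Q,S).
S: inherits non-unit rules of {S} → Qh | h | hS.
N: inherits non-unit rules of {N, Q, S} → NS | NfN | Qh | fh | h | hS | hh.
Q: inherits non-unit rules of {Q, S} → NS | Qh | h | hS | hh.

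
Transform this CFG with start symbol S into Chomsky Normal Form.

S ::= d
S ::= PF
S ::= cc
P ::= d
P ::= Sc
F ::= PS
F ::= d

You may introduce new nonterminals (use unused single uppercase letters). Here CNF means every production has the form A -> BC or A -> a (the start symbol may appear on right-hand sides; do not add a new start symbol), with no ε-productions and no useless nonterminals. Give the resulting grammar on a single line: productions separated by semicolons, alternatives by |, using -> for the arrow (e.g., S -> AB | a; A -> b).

No ε-productions.
No unit productions to eliminate.
TERM: introduce A -> c and substitute in every rule of length ≥2.

S -> d | AA | PF; A -> c; F -> d | PS; P -> d | SA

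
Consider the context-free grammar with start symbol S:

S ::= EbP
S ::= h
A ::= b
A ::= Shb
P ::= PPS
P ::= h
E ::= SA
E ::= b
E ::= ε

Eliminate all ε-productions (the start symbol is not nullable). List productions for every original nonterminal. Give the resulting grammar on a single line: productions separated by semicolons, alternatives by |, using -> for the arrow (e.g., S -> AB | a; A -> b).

S -> h | bP | EbP; A -> b | Shb; E -> b | SA; P -> h | PPS

Nullable set: {E}.
S -> EbP: E nullable, giving EbP | bP.
Drop E -> ε.
Unchanged (no nullable symbols): S -> h; A -> Shb; A -> b; E -> SA; E -> b; P -> PPS; P -> h.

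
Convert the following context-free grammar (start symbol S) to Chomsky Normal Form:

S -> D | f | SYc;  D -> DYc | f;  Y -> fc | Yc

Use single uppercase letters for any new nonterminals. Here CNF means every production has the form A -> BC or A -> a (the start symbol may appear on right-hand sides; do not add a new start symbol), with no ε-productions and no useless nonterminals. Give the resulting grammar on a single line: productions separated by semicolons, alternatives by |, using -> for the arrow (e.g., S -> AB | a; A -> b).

No ε-productions.
After unit-elimination: S -> f | DYc | SYc; D -> f | DYc; Y -> Yc | fc.
TERM: introduce A -> c, B -> f and substitute in every rule of length ≥2.
BIN: D -> DYA becomes D -> DC, C -> YA; S -> DYA becomes S -> DE, E -> YA; S -> SYA becomes S -> SF, F -> YA.

S -> f | DE | SF; A -> c; B -> f; C -> YA; D -> f | DC; E -> YA; F -> YA; Y -> BA | YA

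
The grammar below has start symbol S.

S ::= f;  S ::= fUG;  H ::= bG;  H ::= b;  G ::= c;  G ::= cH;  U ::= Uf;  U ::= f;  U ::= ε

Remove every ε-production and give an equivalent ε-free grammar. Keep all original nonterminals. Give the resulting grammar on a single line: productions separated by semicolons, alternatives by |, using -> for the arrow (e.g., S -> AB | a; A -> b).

Nullable set: {U}.
S -> fUG: U nullable, giving fG | fUG.
Drop U -> ε.
U -> Uf: U nullable, giving Uf | f.
Unchanged (no nullable symbols): S -> f; G -> c; G -> cH; H -> b; H -> bG; U -> f.

S -> f | fG | fUG; G -> c | cH; H -> b | bG; U -> f | Uf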